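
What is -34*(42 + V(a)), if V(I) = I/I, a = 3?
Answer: -1462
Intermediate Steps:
V(I) = 1
-34*(42 + V(a)) = -34*(42 + 1) = -34*43 = -1462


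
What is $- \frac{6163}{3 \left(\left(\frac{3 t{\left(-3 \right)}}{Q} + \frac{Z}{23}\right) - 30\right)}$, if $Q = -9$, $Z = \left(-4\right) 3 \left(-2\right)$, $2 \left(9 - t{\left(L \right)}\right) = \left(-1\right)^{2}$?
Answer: $\frac{283498}{4387} \approx 64.622$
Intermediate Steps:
$t{\left(L \right)} = \frac{17}{2}$ ($t{\left(L \right)} = 9 - \frac{\left(-1\right)^{2}}{2} = 9 - \frac{1}{2} = \frac{17}{2}$)
$Z = 24$ ($Z = \left(-12\right) \left(-2\right) = 24$)
$- \frac{6163}{3 \left(\left(\frac{3 t{\left(-3 \right)}}{Q} + \frac{Z}{23}\right) - 30\right)} = - \frac{6163}{3 \left(\left(\frac{3 \cdot \frac{17}{2}}{-9} + \frac{24}{23}\right) - 30\right)} = - \frac{6163}{3 \left(\left(\frac{51}{2} \left(- \frac{1}{9}\right) + 24 \cdot \frac{1}{23}\right) - 30\right)} = - \frac{6163}{3 \left(\left(- \frac{17}{6} + \frac{24}{23}\right) - 30\right)} = - \frac{6163}{3 \left(- \frac{247}{138} - 30\right)} = - \frac{6163}{3 \left(- \frac{4387}{138}\right)} = - \frac{6163}{- \frac{4387}{46}} = \left(-6163\right) \left(- \frac{46}{4387}\right) = \frac{283498}{4387}$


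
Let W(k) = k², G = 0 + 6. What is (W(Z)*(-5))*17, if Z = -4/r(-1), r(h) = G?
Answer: -340/9 ≈ -37.778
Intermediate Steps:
G = 6
r(h) = 6
Z = -⅔ (Z = -4/6 = -4*⅙ = -⅔ ≈ -0.66667)
(W(Z)*(-5))*17 = ((-⅔)²*(-5))*17 = ((4/9)*(-5))*17 = -20/9*17 = -340/9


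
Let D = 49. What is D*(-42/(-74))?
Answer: 1029/37 ≈ 27.811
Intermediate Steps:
D*(-42/(-74)) = 49*(-42/(-74)) = 49*(-42*(-1/74)) = 49*(21/37) = 1029/37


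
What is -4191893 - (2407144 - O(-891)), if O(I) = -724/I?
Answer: -5879741243/891 ≈ -6.5990e+6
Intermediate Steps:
-4191893 - (2407144 - O(-891)) = -4191893 - (2407144 - (-724)/(-891)) = -4191893 - (2407144 - (-724)*(-1)/891) = -4191893 - (2407144 - 1*724/891) = -4191893 - (2407144 - 724/891) = -4191893 - 1*2144764580/891 = -4191893 - 2144764580/891 = -5879741243/891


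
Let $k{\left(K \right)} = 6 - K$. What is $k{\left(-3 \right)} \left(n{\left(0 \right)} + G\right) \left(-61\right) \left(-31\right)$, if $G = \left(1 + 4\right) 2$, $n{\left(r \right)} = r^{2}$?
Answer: $170190$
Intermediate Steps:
$G = 10$ ($G = 5 \cdot 2 = 10$)
$k{\left(-3 \right)} \left(n{\left(0 \right)} + G\right) \left(-61\right) \left(-31\right) = \left(6 - -3\right) \left(0^{2} + 10\right) \left(-61\right) \left(-31\right) = \left(6 + 3\right) \left(0 + 10\right) \left(-61\right) \left(-31\right) = 9 \cdot 10 \left(-61\right) \left(-31\right) = 90 \left(-61\right) \left(-31\right) = \left(-5490\right) \left(-31\right) = 170190$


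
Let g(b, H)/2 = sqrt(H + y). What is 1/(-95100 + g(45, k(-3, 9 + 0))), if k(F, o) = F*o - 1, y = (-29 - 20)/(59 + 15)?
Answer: -586450/55771395707 - I*sqrt(156954)/334628374242 ≈ -1.0515e-5 - 1.1839e-9*I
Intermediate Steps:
y = -49/74 ≈ -0.66216
k(F, o) = -1 + F*o
g(b, H) = 2*sqrt(-49/74 + H) (g(b, H) = 2*sqrt(H - 49/74) = 2*sqrt(-49/74 + H))
1/(-95100 + g(45, k(-3, 9 + 0))) = 1/(-95100 + sqrt(-3626 + 5476*(-1 - 3*(9 + 0)))/37) = 1/(-95100 + sqrt(-3626 + 5476*(-1 - 3*9))/37) = 1/(-95100 + sqrt(-3626 + 5476*(-1 - 27))/37) = 1/(-95100 + sqrt(-3626 + 5476*(-28))/37) = 1/(-95100 + sqrt(-3626 - 153328)/37) = 1/(-95100 + sqrt(-156954)/37) = 1/(-95100 + (I*sqrt(156954))/37) = 1/(-95100 + I*sqrt(156954)/37)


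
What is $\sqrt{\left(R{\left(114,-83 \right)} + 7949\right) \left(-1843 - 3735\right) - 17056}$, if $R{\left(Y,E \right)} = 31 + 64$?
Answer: $2 i \sqrt{11221622} \approx 6699.7 i$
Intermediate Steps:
$R{\left(Y,E \right)} = 95$
$\sqrt{\left(R{\left(114,-83 \right)} + 7949\right) \left(-1843 - 3735\right) - 17056} = \sqrt{\left(95 + 7949\right) \left(-1843 - 3735\right) - 17056} = \sqrt{8044 \left(-5578\right) - 17056} = \sqrt{-44869432 - 17056} = \sqrt{-44886488} = 2 i \sqrt{11221622}$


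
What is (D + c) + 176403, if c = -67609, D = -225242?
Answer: -116448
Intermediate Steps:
(D + c) + 176403 = (-225242 - 67609) + 176403 = -292851 + 176403 = -116448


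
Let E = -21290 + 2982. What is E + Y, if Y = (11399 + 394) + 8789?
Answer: 2274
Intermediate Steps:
E = -18308
Y = 20582 (Y = 11793 + 8789 = 20582)
E + Y = -18308 + 20582 = 2274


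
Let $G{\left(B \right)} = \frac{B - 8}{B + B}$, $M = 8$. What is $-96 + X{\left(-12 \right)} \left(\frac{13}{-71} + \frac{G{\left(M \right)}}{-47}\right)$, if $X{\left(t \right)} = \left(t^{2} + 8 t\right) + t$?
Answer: $- \frac{7284}{71} \approx -102.59$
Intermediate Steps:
$G{\left(B \right)} = \frac{-8 + B}{2 B}$
$X{\left(t \right)} = t^{2} + 9 t$
$-96 + X{\left(-12 \right)} \left(\frac{13}{-71} + \frac{G{\left(M \right)}}{-47}\right) = -96 + - 12 \left(9 - 12\right) \left(\frac{13}{-71} + \frac{\frac{1}{2} \cdot \frac{1}{8} \left(-8 + 8\right)}{-47}\right) = -96 + \left(-12\right) \left(-3\right) \left(13 \left(- \frac{1}{71}\right) + \frac{1}{2} \cdot \frac{1}{8} \cdot 0 \left(- \frac{1}{47}\right)\right) = -96 + 36 \left(- \frac{13}{71} + 0 \left(- \frac{1}{47}\right)\right) = -96 + 36 \left(- \frac{13}{71} + 0\right) = -96 + 36 \left(- \frac{13}{71}\right) = -96 - \frac{468}{71} = - \frac{7284}{71}$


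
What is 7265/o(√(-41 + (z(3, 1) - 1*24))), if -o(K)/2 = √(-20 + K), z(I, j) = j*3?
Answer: -7265/(2*√(-20 + I*√62)) ≈ -146.07 + 769.77*I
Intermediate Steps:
z(I, j) = 3*j
o(K) = -2*√(-20 + K)
7265/o(√(-41 + (z(3, 1) - 1*24))) = 7265/((-2*√(-20 + √(-41 + (3*1 - 1*24))))) = 7265/((-2*√(-20 + √(-41 + (3 - 24))))) = 7265/((-2*√(-20 + √(-41 - 21)))) = 7265/((-2*√(-20 + √(-62)))) = 7265/((-2*√(-20 + I*√62))) = 7265*(-1/(2*√(-20 + I*√62))) = -7265/(2*√(-20 + I*√62))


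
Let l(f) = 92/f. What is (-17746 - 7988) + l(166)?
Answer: -2135876/83 ≈ -25733.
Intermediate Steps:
(-17746 - 7988) + l(166) = (-17746 - 7988) + 92/166 = -25734 + 92*(1/166) = -25734 + 46/83 = -2135876/83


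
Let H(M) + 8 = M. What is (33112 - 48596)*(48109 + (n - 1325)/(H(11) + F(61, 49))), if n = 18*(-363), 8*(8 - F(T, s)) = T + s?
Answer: -8680872340/11 ≈ -7.8917e+8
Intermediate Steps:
F(T, s) = 8 - T/8 - s/8 (F(T, s) = 8 - (T + s)/8 = 8 + (-T/8 - s/8) = 8 - T/8 - s/8)
H(M) = -8 + M
n = -6534
(33112 - 48596)*(48109 + (n - 1325)/(H(11) + F(61, 49))) = (33112 - 48596)*(48109 + (-6534 - 1325)/((-8 + 11) + (8 - ⅛*61 - ⅛*49))) = -15484*(48109 - 7859/(3 + (8 - 61/8 - 49/8))) = -15484*(48109 - 7859/(3 - 23/4)) = -15484*(48109 - 7859/(-11/4)) = -15484*(48109 - 7859*(-4/11)) = -15484*(48109 + 31436/11) = -15484*560635/11 = -8680872340/11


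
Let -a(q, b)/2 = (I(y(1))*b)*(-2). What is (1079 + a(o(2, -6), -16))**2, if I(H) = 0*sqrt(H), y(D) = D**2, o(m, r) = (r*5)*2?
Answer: 1164241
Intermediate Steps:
o(m, r) = 10*r (o(m, r) = (5*r)*2 = 10*r)
I(H) = 0
a(q, b) = 0 (a(q, b) = -2*0*b*(-2) = -0*(-2) = -2*0 = 0)
(1079 + a(o(2, -6), -16))**2 = (1079 + 0)**2 = 1079**2 = 1164241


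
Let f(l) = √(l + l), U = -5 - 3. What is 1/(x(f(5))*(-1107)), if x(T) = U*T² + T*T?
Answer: 1/77490 ≈ 1.2905e-5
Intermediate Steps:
U = -8 (U = -5 - 1*3 = -5 - 3 = -8)
f(l) = √2*√l (f(l) = √(2*l) = √2*√l)
x(T) = -7*T² (x(T) = -8*T² + T*T = -8*T² + T² = -7*T²)
1/(x(f(5))*(-1107)) = 1/(-7*(√2*√5)²*(-1107)) = 1/(-7*(√10)²*(-1107)) = 1/(-7*10*(-1107)) = 1/(-70*(-1107)) = 1/77490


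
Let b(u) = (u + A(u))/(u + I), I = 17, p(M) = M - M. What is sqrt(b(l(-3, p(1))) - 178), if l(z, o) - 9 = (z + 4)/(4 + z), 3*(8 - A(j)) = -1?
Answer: I*sqrt(14363)/9 ≈ 13.316*I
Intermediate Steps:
p(M) = 0
A(j) = 25/3 (A(j) = 8 - 1/3*(-1) = 8 + 1/3 = 25/3)
l(z, o) = 10 (l(z, o) = 9 + (z + 4)/(4 + z) = 9 + (4 + z)/(4 + z) = 9 + 1 = 10)
b(u) = (25/3 + u)/(17 + u) (b(u) = (u + 25/3)/(u + 17) = (25/3 + u)/(17 + u))
sqrt(b(l(-3, p(1))) - 178) = sqrt((25/3 + 10)/(17 + 10) - 178) = sqrt((55/3)/27 - 178) = sqrt((1/27)*(55/3) - 178) = sqrt(55/81 - 178) = sqrt(-14363/81) = I*sqrt(14363)/9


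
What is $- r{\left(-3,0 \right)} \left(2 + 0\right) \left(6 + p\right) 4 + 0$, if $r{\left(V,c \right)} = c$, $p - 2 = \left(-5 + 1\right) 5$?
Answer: $0$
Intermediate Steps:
$p = -18$ ($p = 2 + \left(-5 + 1\right) 5 = 2 - 20 = -18$)
$- r{\left(-3,0 \right)} \left(2 + 0\right) \left(6 + p\right) 4 + 0 = \left(-1\right) 0 \left(2 + 0\right) \left(6 - 18\right) 4 + 0 = 0 \cdot 2 \left(-12\right) 4 + 0 = 0 \left(\left(-24\right) 4\right) + 0 = 0 \left(-96\right) + 0 = 0 + 0 = 0$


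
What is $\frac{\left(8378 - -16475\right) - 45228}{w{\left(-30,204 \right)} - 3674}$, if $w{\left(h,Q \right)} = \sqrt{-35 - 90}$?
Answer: $\frac{74857750}{13498401} + \frac{101875 i \sqrt{5}}{13498401} \approx 5.5457 + 0.016876 i$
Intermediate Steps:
$w{\left(h,Q \right)} = 5 i \sqrt{5}$ ($w{\left(h,Q \right)} = \sqrt{-125} = 5 i \sqrt{5}$)
$\frac{\left(8378 - -16475\right) - 45228}{w{\left(-30,204 \right)} - 3674} = \frac{\left(8378 - -16475\right) - 45228}{5 i \sqrt{5} - 3674} = \frac{\left(8378 + 16475\right) - 45228}{-3674 + 5 i \sqrt{5}} = \frac{24853 - 45228}{-3674 + 5 i \sqrt{5}} = - \frac{20375}{-3674 + 5 i \sqrt{5}}$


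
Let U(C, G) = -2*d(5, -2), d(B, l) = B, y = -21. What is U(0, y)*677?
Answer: -6770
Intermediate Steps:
U(C, G) = -10 (U(C, G) = -2*5 = -10)
U(0, y)*677 = -10*677 = -6770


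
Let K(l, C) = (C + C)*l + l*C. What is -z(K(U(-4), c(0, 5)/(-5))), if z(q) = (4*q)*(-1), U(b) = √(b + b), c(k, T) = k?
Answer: 0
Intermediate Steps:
U(b) = √2*√b (U(b) = √(2*b) = √2*√b)
K(l, C) = 3*C*l (K(l, C) = (2*C)*l + C*l = 2*C*l + C*l = 3*C*l)
z(q) = -4*q
-z(K(U(-4), c(0, 5)/(-5))) = -(-4)*3*(0/(-5))*(√2*√(-4)) = -(-4)*3*(0*(-⅕))*(√2*(2*I)) = -(-4)*3*0*(2*I*√2) = -(-4)*0 = -1*0 = 0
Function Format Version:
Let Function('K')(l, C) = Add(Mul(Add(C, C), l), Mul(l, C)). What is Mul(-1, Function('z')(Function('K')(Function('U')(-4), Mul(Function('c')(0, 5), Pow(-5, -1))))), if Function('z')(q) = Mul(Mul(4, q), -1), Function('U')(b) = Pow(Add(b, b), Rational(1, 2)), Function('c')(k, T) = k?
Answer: 0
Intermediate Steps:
Function('U')(b) = Mul(Pow(2, Rational(1, 2)), Pow(b, Rational(1, 2))) (Function('U')(b) = Pow(Mul(2, b), Rational(1, 2)) = Mul(Pow(2, Rational(1, 2)), Pow(b, Rational(1, 2))))
Function('K')(l, C) = Mul(3, C, l) (Function('K')(l, C) = Add(Mul(Mul(2, C), l), Mul(C, l)) = Add(Mul(2, C, l), Mul(C, l)) = Mul(3, C, l))
Function('z')(q) = Mul(-4, q)
Mul(-1, Function('z')(Function('K')(Function('U')(-4), Mul(Function('c')(0, 5), Pow(-5, -1))))) = Mul(-1, Mul(-4, Mul(3, Mul(0, Pow(-5, -1)), Mul(Pow(2, Rational(1, 2)), Pow(-4, Rational(1, 2)))))) = Mul(-1, Mul(-4, Mul(3, Mul(0, Rational(-1, 5)), Mul(Pow(2, Rational(1, 2)), Mul(2, I))))) = Mul(-1, Mul(-4, Mul(3, 0, Mul(2, I, Pow(2, Rational(1, 2)))))) = Mul(-1, Mul(-4, 0)) = Mul(-1, 0) = 0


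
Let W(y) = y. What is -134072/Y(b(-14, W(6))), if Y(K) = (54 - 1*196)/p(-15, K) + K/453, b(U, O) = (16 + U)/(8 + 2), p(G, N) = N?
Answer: 303673080/1608149 ≈ 188.83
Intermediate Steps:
b(U, O) = 8/5 + U/10 (b(U, O) = (16 + U)/10 = (16 + U)*(⅒) = 8/5 + U/10)
Y(K) = -142/K + K/453 (Y(K) = (54 - 1*196)/K + K/453 = (54 - 196)/K + K*(1/453) = -142/K + K/453)
-134072/Y(b(-14, W(6))) = -134072/(-142/(8/5 + (⅒)*(-14)) + (8/5 + (⅒)*(-14))/453) = -134072/(-142/(8/5 - 7/5) + (8/5 - 7/5)/453) = -134072/(-142/⅕ + (1/453)*(⅕)) = -134072/(-142*5 + 1/2265) = -134072/(-710 + 1/2265) = -134072/(-1608149/2265) = -134072*(-2265/1608149) = 303673080/1608149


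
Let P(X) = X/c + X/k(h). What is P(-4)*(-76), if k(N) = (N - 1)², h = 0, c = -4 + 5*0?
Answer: 228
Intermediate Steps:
c = -4 (c = -4 + 0 = -4)
k(N) = (-1 + N)²
P(X) = 3*X/4 (P(X) = X/(-4) + X/((-1 + 0)²) = X*(-¼) + X/((-1)²) = -X/4 + X/1 = -X/4 + X*1 = -X/4 + X = 3*X/4)
P(-4)*(-76) = ((¾)*(-4))*(-76) = -3*(-76) = 228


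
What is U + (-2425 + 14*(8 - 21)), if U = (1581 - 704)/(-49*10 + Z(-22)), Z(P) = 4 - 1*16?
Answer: -1309591/502 ≈ -2608.7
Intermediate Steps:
Z(P) = -12 (Z(P) = 4 - 16 = -12)
U = -877/502 (U = (1581 - 704)/(-49*10 - 12) = 877/(-490 - 12) = 877/(-502) = 877*(-1/502) = -877/502 ≈ -1.7470)
U + (-2425 + 14*(8 - 21)) = -877/502 + (-2425 + 14*(8 - 21)) = -877/502 + (-2425 + 14*(-13)) = -877/502 + (-2425 - 182) = -877/502 - 2607 = -1309591/502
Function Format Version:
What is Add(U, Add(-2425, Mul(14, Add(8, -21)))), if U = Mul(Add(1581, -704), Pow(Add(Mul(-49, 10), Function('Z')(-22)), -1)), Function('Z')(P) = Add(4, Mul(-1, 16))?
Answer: Rational(-1309591, 502) ≈ -2608.7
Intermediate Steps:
Function('Z')(P) = -12 (Function('Z')(P) = Add(4, -16) = -12)
U = Rational(-877, 502) (U = Mul(Add(1581, -704), Pow(Add(Mul(-49, 10), -12), -1)) = Mul(877, Pow(Add(-490, -12), -1)) = Mul(877, Pow(-502, -1)) = Mul(877, Rational(-1, 502)) = Rational(-877, 502) ≈ -1.7470)
Add(U, Add(-2425, Mul(14, Add(8, -21)))) = Add(Rational(-877, 502), Add(-2425, Mul(14, Add(8, -21)))) = Add(Rational(-877, 502), Add(-2425, Mul(14, -13))) = Add(Rational(-877, 502), Add(-2425, -182)) = Add(Rational(-877, 502), -2607) = Rational(-1309591, 502)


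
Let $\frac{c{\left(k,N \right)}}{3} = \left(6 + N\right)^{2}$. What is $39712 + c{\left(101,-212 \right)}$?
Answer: $167020$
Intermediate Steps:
$c{\left(k,N \right)} = 3 \left(6 + N\right)^{2}$
$39712 + c{\left(101,-212 \right)} = 39712 + 3 \left(6 - 212\right)^{2} = 39712 + 3 \left(-206\right)^{2} = 39712 + 3 \cdot 42436 = 39712 + 127308 = 167020$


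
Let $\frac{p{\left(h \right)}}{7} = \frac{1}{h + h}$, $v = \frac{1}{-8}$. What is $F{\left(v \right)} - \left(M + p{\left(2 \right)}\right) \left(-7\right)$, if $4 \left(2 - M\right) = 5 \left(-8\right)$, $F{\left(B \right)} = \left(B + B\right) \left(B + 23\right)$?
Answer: $\frac{2897}{32} \approx 90.531$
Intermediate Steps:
$v = - \frac{1}{8} \approx -0.125$
$F{\left(B \right)} = 2 B \left(23 + B\right)$
$M = 12$ ($M = 2 - \frac{5 \left(-8\right)}{4} = 2 - -10 = 2 + 10 = 12$)
$p{\left(h \right)} = \frac{7}{2 h}$ ($p{\left(h \right)} = \frac{7}{h + h} = \frac{7}{2 h}$)
$F{\left(v \right)} - \left(M + p{\left(2 \right)}\right) \left(-7\right) = 2 \left(- \frac{1}{8}\right) \left(23 - \frac{1}{8}\right) - \left(12 + \frac{7}{2 \cdot 2}\right) \left(-7\right) = 2 \left(- \frac{1}{8}\right) \frac{183}{8} - \left(12 + \frac{7}{2} \cdot \frac{1}{2}\right) \left(-7\right) = - \frac{183}{32} - \left(12 + \frac{7}{4}\right) \left(-7\right) = - \frac{183}{32} - \frac{55}{4} \left(-7\right) = - \frac{183}{32} - - \frac{385}{4} = - \frac{183}{32} + \frac{385}{4} = \frac{2897}{32}$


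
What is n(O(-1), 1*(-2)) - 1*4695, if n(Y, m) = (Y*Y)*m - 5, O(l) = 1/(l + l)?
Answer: -9401/2 ≈ -4700.5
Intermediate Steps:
O(l) = 1/(2*l)
n(Y, m) = -5 + m*Y**2 (n(Y, m) = Y**2*m - 5 = m*Y**2 - 5 = -5 + m*Y**2)
n(O(-1), 1*(-2)) - 1*4695 = (-5 + (1*(-2))*((1/2)/(-1))**2) - 1*4695 = (-5 - 2*((1/2)*(-1))**2) - 4695 = (-5 - 2*(-1/2)**2) - 4695 = (-5 - 2*1/4) - 4695 = (-5 - 1/2) - 4695 = -11/2 - 4695 = -9401/2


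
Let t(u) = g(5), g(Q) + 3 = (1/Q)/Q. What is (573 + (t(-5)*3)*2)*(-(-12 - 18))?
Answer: 83286/5 ≈ 16657.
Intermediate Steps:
g(Q) = -3 + Q⁻² (g(Q) = -3 + (1/Q)/Q = -3 + 1/(Q*Q) = -3 + Q⁻²)
t(u) = -74/25 (t(u) = -3 + 5⁻² = -3 + 1/25 = -74/25)
(573 + (t(-5)*3)*2)*(-(-12 - 18)) = (573 - 74/25*3*2)*(-(-12 - 18)) = (573 - 222/25*2)*(-1*(-30)) = (573 - 444/25)*30 = (13881/25)*30 = 83286/5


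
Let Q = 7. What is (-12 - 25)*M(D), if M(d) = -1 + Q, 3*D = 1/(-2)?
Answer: -222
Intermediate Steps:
D = -⅙ (D = (1/(-2))/3 = (1*(-½))/3 = (⅓)*(-½) = -⅙ ≈ -0.16667)
M(d) = 6 (M(d) = -1 + 7 = 6)
(-12 - 25)*M(D) = (-12 - 25)*6 = -37*6 = -222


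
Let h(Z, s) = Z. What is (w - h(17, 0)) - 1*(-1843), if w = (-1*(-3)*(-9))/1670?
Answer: 3049393/1670 ≈ 1826.0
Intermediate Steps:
w = -27/1670 (w = (3*(-9))*(1/1670) = -27*1/1670 = -27/1670 ≈ -0.016168)
(w - h(17, 0)) - 1*(-1843) = (-27/1670 - 1*17) - 1*(-1843) = (-27/1670 - 17) + 1843 = -28417/1670 + 1843 = 3049393/1670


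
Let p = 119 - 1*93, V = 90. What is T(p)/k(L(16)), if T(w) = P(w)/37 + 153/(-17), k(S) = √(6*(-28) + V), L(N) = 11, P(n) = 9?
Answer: 54*I*√78/481 ≈ 0.99151*I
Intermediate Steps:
k(S) = I*√78 (k(S) = √(6*(-28) + 90) = √(-168 + 90) = √(-78) = I*√78)
p = 26 (p = 119 - 93 = 26)
T(w) = -324/37 (T(w) = 9/37 + 153/(-17) = 9*(1/37) + 153*(-1/17) = 9/37 - 9 = -324/37)
T(p)/k(L(16)) = -324*(-I*√78/78)/37 = -(-54)*I*√78/481 = 54*I*√78/481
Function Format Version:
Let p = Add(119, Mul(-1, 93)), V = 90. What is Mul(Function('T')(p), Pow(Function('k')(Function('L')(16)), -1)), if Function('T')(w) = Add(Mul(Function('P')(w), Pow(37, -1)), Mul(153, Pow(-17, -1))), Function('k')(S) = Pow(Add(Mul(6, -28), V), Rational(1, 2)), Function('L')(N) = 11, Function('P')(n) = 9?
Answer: Mul(Rational(54, 481), I, Pow(78, Rational(1, 2))) ≈ Mul(0.99151, I)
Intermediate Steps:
Function('k')(S) = Mul(I, Pow(78, Rational(1, 2))) (Function('k')(S) = Pow(Add(Mul(6, -28), 90), Rational(1, 2)) = Pow(Add(-168, 90), Rational(1, 2)) = Pow(-78, Rational(1, 2)) = Mul(I, Pow(78, Rational(1, 2))))
p = 26 (p = Add(119, -93) = 26)
Function('T')(w) = Rational(-324, 37) (Function('T')(w) = Add(Mul(9, Pow(37, -1)), Mul(153, Pow(-17, -1))) = Add(Mul(9, Rational(1, 37)), Mul(153, Rational(-1, 17))) = Add(Rational(9, 37), -9) = Rational(-324, 37))
Mul(Function('T')(p), Pow(Function('k')(Function('L')(16)), -1)) = Mul(Rational(-324, 37), Pow(Mul(I, Pow(78, Rational(1, 2))), -1)) = Mul(Rational(-324, 37), Mul(Rational(-1, 78), I, Pow(78, Rational(1, 2)))) = Mul(Rational(54, 481), I, Pow(78, Rational(1, 2)))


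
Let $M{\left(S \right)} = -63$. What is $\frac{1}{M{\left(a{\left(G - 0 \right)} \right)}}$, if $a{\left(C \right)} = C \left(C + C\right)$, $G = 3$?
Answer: $- \frac{1}{63} \approx -0.015873$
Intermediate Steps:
$a{\left(C \right)} = 2 C^{2}$ ($a{\left(C \right)} = C 2 C = 2 C^{2}$)
$\frac{1}{M{\left(a{\left(G - 0 \right)} \right)}} = \frac{1}{-63} = - \frac{1}{63}$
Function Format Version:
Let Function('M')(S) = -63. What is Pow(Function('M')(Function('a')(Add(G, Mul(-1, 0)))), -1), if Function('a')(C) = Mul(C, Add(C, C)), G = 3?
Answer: Rational(-1, 63) ≈ -0.015873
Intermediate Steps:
Function('a')(C) = Mul(2, Pow(C, 2)) (Function('a')(C) = Mul(C, Mul(2, C)) = Mul(2, Pow(C, 2)))
Pow(Function('M')(Function('a')(Add(G, Mul(-1, 0)))), -1) = Pow(-63, -1) = Rational(-1, 63)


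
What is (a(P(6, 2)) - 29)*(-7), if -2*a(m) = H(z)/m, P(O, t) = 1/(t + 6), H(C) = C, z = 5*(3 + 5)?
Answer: 1323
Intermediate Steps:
z = 40 (z = 5*8 = 40)
P(O, t) = 1/(6 + t)
a(m) = -20/m
(a(P(6, 2)) - 29)*(-7) = (-20/(1/(6 + 2)) - 29)*(-7) = (-20/(1/8) - 29)*(-7) = (-20/1/8 - 29)*(-7) = (-20*8 - 29)*(-7) = (-160 - 29)*(-7) = -189*(-7) = 1323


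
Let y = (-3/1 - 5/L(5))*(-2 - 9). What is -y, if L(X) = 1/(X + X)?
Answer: -583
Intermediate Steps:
L(X) = 1/(2*X)
y = 583 (y = (-3/1 - 5/((½)/5))*(-2 - 9) = (-3*1 - 5/((½)*(⅕)))*(-11) = (-3 - 5/⅒)*(-11) = (-3 - 5*10)*(-11) = (-3 - 50)*(-11) = -53*(-11) = 583)
-y = -1*583 = -583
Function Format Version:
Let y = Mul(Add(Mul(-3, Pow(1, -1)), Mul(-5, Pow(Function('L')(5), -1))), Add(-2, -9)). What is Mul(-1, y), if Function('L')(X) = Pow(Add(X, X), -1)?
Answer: -583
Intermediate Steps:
Function('L')(X) = Mul(Rational(1, 2), Pow(X, -1)) (Function('L')(X) = Pow(Mul(2, X), -1) = Mul(Rational(1, 2), Pow(X, -1)))
y = 583 (y = Mul(Add(Mul(-3, Pow(1, -1)), Mul(-5, Pow(Mul(Rational(1, 2), Pow(5, -1)), -1))), Add(-2, -9)) = Mul(Add(Mul(-3, 1), Mul(-5, Pow(Mul(Rational(1, 2), Rational(1, 5)), -1))), -11) = Mul(Add(-3, Mul(-5, Pow(Rational(1, 10), -1))), -11) = Mul(Add(-3, Mul(-5, 10)), -11) = Mul(Add(-3, -50), -11) = Mul(-53, -11) = 583)
Mul(-1, y) = Mul(-1, 583) = -583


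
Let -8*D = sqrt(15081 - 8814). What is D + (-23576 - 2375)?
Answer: -25951 - sqrt(6267)/8 ≈ -25961.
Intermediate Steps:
D = -sqrt(6267)/8 (D = -sqrt(15081 - 8814)/8 = -sqrt(6267)/8 ≈ -9.8956)
D + (-23576 - 2375) = -sqrt(6267)/8 + (-23576 - 2375) = -sqrt(6267)/8 - 25951 = -25951 - sqrt(6267)/8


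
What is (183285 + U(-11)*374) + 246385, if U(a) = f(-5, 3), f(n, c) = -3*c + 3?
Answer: 427426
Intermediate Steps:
f(n, c) = 3 - 3*c
U(a) = -6 (U(a) = 3 - 3*3 = 3 - 9 = -6)
(183285 + U(-11)*374) + 246385 = (183285 - 6*374) + 246385 = (183285 - 2244) + 246385 = 181041 + 246385 = 427426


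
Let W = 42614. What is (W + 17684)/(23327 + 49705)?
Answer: 30149/36516 ≈ 0.82564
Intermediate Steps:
(W + 17684)/(23327 + 49705) = (42614 + 17684)/(23327 + 49705) = 60298/73032 = 60298*(1/73032) = 30149/36516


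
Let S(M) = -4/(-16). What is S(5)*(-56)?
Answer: -14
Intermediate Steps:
S(M) = ¼ (S(M) = -4*(-1/16) = ¼)
S(5)*(-56) = (¼)*(-56) = -14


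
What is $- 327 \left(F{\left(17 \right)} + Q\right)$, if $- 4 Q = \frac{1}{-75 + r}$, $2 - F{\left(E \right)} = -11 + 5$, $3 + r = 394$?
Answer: $- \frac{3306297}{1264} \approx -2615.7$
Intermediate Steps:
$r = 391$ ($r = -3 + 394 = 391$)
$F{\left(E \right)} = 8$ ($F{\left(E \right)} = 2 - \left(-11 + 5\right) = 2 - -6 = 2 + 6 = 8$)
$Q = - \frac{1}{1264}$ ($Q = - \frac{1}{4 \left(-75 + 391\right)} = - \frac{1}{4 \cdot 316} = \left(- \frac{1}{4}\right) \frac{1}{316} = - \frac{1}{1264} \approx -0.00079114$)
$- 327 \left(F{\left(17 \right)} + Q\right) = - 327 \left(8 - \frac{1}{1264}\right) = \left(-327\right) \frac{10111}{1264} = - \frac{3306297}{1264}$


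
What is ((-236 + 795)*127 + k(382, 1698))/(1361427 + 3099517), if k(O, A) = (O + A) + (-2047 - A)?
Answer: 4333/278809 ≈ 0.015541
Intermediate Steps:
k(O, A) = -2047 + O (k(O, A) = (A + O) + (-2047 - A) = -2047 + O)
((-236 + 795)*127 + k(382, 1698))/(1361427 + 3099517) = ((-236 + 795)*127 + (-2047 + 382))/(1361427 + 3099517) = (559*127 - 1665)/4460944 = (70993 - 1665)*(1/4460944) = 69328*(1/4460944) = 4333/278809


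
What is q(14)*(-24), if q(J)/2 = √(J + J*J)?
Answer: -48*√210 ≈ -695.59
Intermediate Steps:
q(J) = 2*√(J + J²) (q(J) = 2*√(J + J*J) = 2*√(J + J²))
q(14)*(-24) = (2*√(14*(1 + 14)))*(-24) = (2*√(14*15))*(-24) = (2*√210)*(-24) = -48*√210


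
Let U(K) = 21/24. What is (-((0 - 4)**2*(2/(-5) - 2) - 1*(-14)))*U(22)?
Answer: 427/20 ≈ 21.350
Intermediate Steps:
U(K) = 7/8 (U(K) = 21*(1/24) = 7/8)
(-((0 - 4)**2*(2/(-5) - 2) - 1*(-14)))*U(22) = -((0 - 4)**2*(2/(-5) - 2) - 1*(-14))*(7/8) = -((-4)**2*(2*(-1/5) - 2) + 14)*(7/8) = -(16*(-2/5 - 2) + 14)*(7/8) = -(16*(-12/5) + 14)*(7/8) = -(-192/5 + 14)*(7/8) = -1*(-122/5)*(7/8) = (122/5)*(7/8) = 427/20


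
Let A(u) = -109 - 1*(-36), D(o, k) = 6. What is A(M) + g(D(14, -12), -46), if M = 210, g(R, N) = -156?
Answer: -229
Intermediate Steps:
A(u) = -73 (A(u) = -109 + 36 = -73)
A(M) + g(D(14, -12), -46) = -73 - 156 = -229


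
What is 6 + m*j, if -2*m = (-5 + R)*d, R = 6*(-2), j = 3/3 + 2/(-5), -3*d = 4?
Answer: -⅘ ≈ -0.80000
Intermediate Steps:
d = -4/3 (d = -⅓*4 = -4/3 ≈ -1.3333)
j = ⅗ (j = 3*(⅓) + 2*(-⅕) = 1 - ⅖ = ⅗ ≈ 0.60000)
R = -12
m = -34/3 (m = -(-5 - 12)*(-4)/(2*3) = -(-17)*(-4)/(2*3) = -½*68/3 = -34/3 ≈ -11.333)
6 + m*j = 6 - 34/3*⅗ = 6 - 34/5 = -⅘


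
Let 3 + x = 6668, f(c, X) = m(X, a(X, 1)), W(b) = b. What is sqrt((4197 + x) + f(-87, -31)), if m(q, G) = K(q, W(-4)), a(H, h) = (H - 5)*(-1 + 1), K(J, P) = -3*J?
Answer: sqrt(10955) ≈ 104.67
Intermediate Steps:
a(H, h) = 0 (a(H, h) = (-5 + H)*0 = 0)
m(q, G) = -3*q
f(c, X) = -3*X
x = 6665 (x = -3 + 6668 = 6665)
sqrt((4197 + x) + f(-87, -31)) = sqrt((4197 + 6665) - 3*(-31)) = sqrt(10862 + 93) = sqrt(10955)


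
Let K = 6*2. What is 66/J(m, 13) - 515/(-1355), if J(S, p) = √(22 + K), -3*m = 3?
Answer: 103/271 + 33*√34/17 ≈ 11.699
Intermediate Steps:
m = -1 (m = -⅓*3 = -1)
K = 12
J(S, p) = √34 (J(S, p) = √(22 + 12) = √34)
66/J(m, 13) - 515/(-1355) = 66/(√34) - 515/(-1355) = 66*(√34/34) - 515*(-1/1355) = 33*√34/17 + 103/271 = 103/271 + 33*√34/17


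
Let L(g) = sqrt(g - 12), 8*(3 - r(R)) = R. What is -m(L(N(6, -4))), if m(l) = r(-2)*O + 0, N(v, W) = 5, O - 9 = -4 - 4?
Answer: -13/4 ≈ -3.2500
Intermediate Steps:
O = 1 (O = 9 + (-4 - 4) = 9 - 8 = 1)
r(R) = 3 - R/8
L(g) = sqrt(-12 + g)
m(l) = 13/4 (m(l) = (3 - 1/8*(-2))*1 + 0 = (3 + 1/4)*1 + 0 = (13/4)*1 + 0 = 13/4 + 0 = 13/4)
-m(L(N(6, -4))) = -1*13/4 = -13/4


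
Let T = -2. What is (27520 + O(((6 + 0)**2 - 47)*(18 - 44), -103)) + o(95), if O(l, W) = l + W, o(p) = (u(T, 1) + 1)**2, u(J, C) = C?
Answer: 27707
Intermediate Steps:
o(p) = 4 (o(p) = (1 + 1)**2 = 2**2 = 4)
O(l, W) = W + l
(27520 + O(((6 + 0)**2 - 47)*(18 - 44), -103)) + o(95) = (27520 + (-103 + ((6 + 0)**2 - 47)*(18 - 44))) + 4 = (27520 + (-103 + (6**2 - 47)*(-26))) + 4 = (27520 + (-103 + (36 - 47)*(-26))) + 4 = (27520 + (-103 - 11*(-26))) + 4 = (27520 + (-103 + 286)) + 4 = (27520 + 183) + 4 = 27703 + 4 = 27707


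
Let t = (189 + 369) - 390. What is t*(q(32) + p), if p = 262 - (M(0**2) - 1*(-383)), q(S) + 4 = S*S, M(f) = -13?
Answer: 153216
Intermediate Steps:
t = 168 (t = 558 - 390 = 168)
q(S) = -4 + S**2 (q(S) = -4 + S*S = -4 + S**2)
p = -108 (p = 262 - (-13 - 1*(-383)) = 262 - (-13 + 383) = 262 - 1*370 = 262 - 370 = -108)
t*(q(32) + p) = 168*((-4 + 32**2) - 108) = 168*((-4 + 1024) - 108) = 168*(1020 - 108) = 168*912 = 153216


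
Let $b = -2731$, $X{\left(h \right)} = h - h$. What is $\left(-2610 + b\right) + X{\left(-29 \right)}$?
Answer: $-5341$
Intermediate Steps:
$X{\left(h \right)} = 0$
$\left(-2610 + b\right) + X{\left(-29 \right)} = \left(-2610 - 2731\right) + 0 = -5341 + 0 = -5341$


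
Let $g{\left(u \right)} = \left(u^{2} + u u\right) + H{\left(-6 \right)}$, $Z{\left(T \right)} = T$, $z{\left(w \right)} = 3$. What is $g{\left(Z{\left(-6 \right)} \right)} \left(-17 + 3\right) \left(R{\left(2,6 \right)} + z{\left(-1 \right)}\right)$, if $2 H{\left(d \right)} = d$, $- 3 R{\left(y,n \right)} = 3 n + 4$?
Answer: $4186$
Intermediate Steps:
$R{\left(y,n \right)} = - \frac{4}{3} - n$ ($R{\left(y,n \right)} = - \frac{3 n + 4}{3} = - \frac{4 + 3 n}{3} = - \frac{4}{3} - n$)
$H{\left(d \right)} = \frac{d}{2}$
$g{\left(u \right)} = -3 + 2 u^{2}$ ($g{\left(u \right)} = \left(u^{2} + u u\right) + \frac{1}{2} \left(-6\right) = \left(u^{2} + u^{2}\right) - 3 = 2 u^{2} - 3 = -3 + 2 u^{2}$)
$g{\left(Z{\left(-6 \right)} \right)} \left(-17 + 3\right) \left(R{\left(2,6 \right)} + z{\left(-1 \right)}\right) = \left(-3 + 2 \left(-6\right)^{2}\right) \left(-17 + 3\right) \left(\left(- \frac{4}{3} - 6\right) + 3\right) = \left(-3 + 2 \cdot 36\right) \left(- 14 \left(\left(- \frac{4}{3} - 6\right) + 3\right)\right) = \left(-3 + 72\right) \left(- 14 \left(- \frac{22}{3} + 3\right)\right) = 69 \left(\left(-14\right) \left(- \frac{13}{3}\right)\right) = 69 \cdot \frac{182}{3} = 4186$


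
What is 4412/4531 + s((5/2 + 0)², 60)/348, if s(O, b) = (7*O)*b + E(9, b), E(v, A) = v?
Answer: 2245005/262798 ≈ 8.5427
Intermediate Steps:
s(O, b) = 9 + 7*O*b (s(O, b) = (7*O)*b + 9 = 7*O*b + 9 = 9 + 7*O*b)
4412/4531 + s((5/2 + 0)², 60)/348 = 4412/4531 + (9 + 7*(5/2 + 0)²*60)/348 = 4412*(1/4531) + (9 + 7*(5*(½) + 0)²*60)*(1/348) = 4412/4531 + (9 + 7*(5/2 + 0)²*60)*(1/348) = 4412/4531 + (9 + 7*(5/2)²*60)*(1/348) = 4412/4531 + (9 + 7*(25/4)*60)*(1/348) = 4412/4531 + (9 + 2625)*(1/348) = 4412/4531 + 2634*(1/348) = 4412/4531 + 439/58 = 2245005/262798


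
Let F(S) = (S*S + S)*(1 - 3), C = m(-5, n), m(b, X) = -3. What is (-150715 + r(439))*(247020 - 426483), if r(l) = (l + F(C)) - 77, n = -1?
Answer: 26984953995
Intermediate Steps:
C = -3
F(S) = -2*S - 2*S**2 (F(S) = (S**2 + S)*(-2) = (S + S**2)*(-2) = -2*S - 2*S**2)
r(l) = -89 + l (r(l) = (l - 2*(-3)*(1 - 3)) - 77 = (l - 2*(-3)*(-2)) - 77 = (l - 12) - 77 = (-12 + l) - 77 = -89 + l)
(-150715 + r(439))*(247020 - 426483) = (-150715 + (-89 + 439))*(247020 - 426483) = (-150715 + 350)*(-179463) = -150365*(-179463) = 26984953995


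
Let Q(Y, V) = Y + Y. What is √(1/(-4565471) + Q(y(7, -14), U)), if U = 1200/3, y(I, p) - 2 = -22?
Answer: I*√833741022639111/4565471 ≈ 6.3246*I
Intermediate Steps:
y(I, p) = -20 (y(I, p) = 2 - 22 = -20)
U = 400 (U = 1200*(⅓) = 400)
Q(Y, V) = 2*Y
√(1/(-4565471) + Q(y(7, -14), U)) = √(1/(-4565471) + 2*(-20)) = √(-1/4565471 - 40) = √(-182618841/4565471) = I*√833741022639111/4565471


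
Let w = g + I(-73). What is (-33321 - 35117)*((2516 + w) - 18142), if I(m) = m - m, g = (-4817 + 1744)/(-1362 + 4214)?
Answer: 1525086935075/1426 ≈ 1.0695e+9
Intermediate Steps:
g = -3073/2852 ≈ -1.0775
I(m) = 0
w = -3073/2852 (w = -3073/2852 + 0 = -3073/2852 ≈ -1.0775)
(-33321 - 35117)*((2516 + w) - 18142) = (-33321 - 35117)*((2516 - 3073/2852) - 18142) = -68438*(7172559/2852 - 18142) = -68438*(-44568425/2852) = 1525086935075/1426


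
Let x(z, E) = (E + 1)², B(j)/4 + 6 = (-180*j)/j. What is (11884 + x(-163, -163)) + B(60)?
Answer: 37384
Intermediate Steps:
B(j) = -744 (B(j) = -24 + 4*((-180*j)/j) = -24 + 4*(-180) = -24 - 720 = -744)
x(z, E) = (1 + E)²
(11884 + x(-163, -163)) + B(60) = (11884 + (1 - 163)²) - 744 = (11884 + (-162)²) - 744 = (11884 + 26244) - 744 = 38128 - 744 = 37384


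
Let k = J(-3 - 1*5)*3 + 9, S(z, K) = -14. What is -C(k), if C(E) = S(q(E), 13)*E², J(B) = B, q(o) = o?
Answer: 3150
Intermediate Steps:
k = -15 (k = (-3 - 1*5)*3 + 9 = (-3 - 5)*3 + 9 = -8*3 + 9 = -24 + 9 = -15)
C(E) = -14*E²
-C(k) = -(-14)*(-15)² = -(-14)*225 = -1*(-3150) = 3150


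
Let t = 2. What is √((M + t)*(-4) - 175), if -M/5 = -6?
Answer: I*√303 ≈ 17.407*I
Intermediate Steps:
M = 30 (M = -5*(-6) = 30)
√((M + t)*(-4) - 175) = √((30 + 2)*(-4) - 175) = √(32*(-4) - 175) = √(-128 - 175) = √(-303) = I*√303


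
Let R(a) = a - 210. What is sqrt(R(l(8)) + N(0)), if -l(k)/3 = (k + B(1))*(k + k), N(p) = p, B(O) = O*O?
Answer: I*sqrt(642) ≈ 25.338*I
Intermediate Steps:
B(O) = O**2
l(k) = -6*k*(1 + k) (l(k) = -3*(k + 1**2)*(k + k) = -3*(k + 1)*2*k = -3*(1 + k)*2*k = -6*k*(1 + k))
R(a) = -210 + a
sqrt(R(l(8)) + N(0)) = sqrt((-210 - 6*8*(1 + 8)) + 0) = sqrt((-210 - 6*8*9) + 0) = sqrt((-210 - 432) + 0) = sqrt(-642 + 0) = sqrt(-642) = I*sqrt(642)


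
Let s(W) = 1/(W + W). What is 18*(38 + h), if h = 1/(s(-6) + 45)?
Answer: 368892/539 ≈ 684.40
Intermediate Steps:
s(W) = 1/(2*W)
h = 12/539 (h = 1/((½)/(-6) + 45) = 1/((½)*(-⅙) + 45) = 1/(-1/12 + 45) = 1/(539/12) = 12/539 ≈ 0.022263)
18*(38 + h) = 18*(38 + 12/539) = 18*(20494/539) = 368892/539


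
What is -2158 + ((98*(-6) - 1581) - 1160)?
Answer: -5487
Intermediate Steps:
-2158 + ((98*(-6) - 1581) - 1160) = -2158 + ((-588 - 1581) - 1160) = -2158 + (-2169 - 1160) = -2158 - 3329 = -5487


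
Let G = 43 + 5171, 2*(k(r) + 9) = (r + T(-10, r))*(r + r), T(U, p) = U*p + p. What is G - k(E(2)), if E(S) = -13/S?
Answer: 5561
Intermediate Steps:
T(U, p) = p + U*p
k(r) = -9 - 8*r² (k(r) = -9 + ((r + r*(1 - 10))*(r + r))/2 = -9 + ((r + r*(-9))*(2*r))/2 = -9 + ((r - 9*r)*(2*r))/2 = -9 + ((-8*r)*(2*r))/2 = -9 + (-16*r²)/2 = -9 - 8*r²)
G = 5214
G - k(E(2)) = 5214 - (-9 - 8*(-13/2)²) = 5214 - (-9 - 8*169/4) = 5214 - (-9 - 338) = 5214 - 1*(-347) = 5214 + 347 = 5561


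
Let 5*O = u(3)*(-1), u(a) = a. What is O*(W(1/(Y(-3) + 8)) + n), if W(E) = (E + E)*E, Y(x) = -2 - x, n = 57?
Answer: -4619/135 ≈ -34.215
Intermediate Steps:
W(E) = 2*E² (W(E) = (2*E)*E = 2*E²)
O = -⅗ (O = (3*(-1))/5 = (⅕)*(-3) = -⅗ ≈ -0.60000)
O*(W(1/(Y(-3) + 8)) + n) = -3*(2*(1/((-2 - 1*(-3)) + 8))² + 57)/5 = -3*(2*(1/((-2 + 3) + 8))² + 57)/5 = -3*(2*(1/(1 + 8))² + 57)/5 = -3*(2*(1/9)² + 57)/5 = -3*(2*(⅑)² + 57)/5 = -3*(2*(1/81) + 57)/5 = -3*(2/81 + 57)/5 = -⅗*4619/81 = -4619/135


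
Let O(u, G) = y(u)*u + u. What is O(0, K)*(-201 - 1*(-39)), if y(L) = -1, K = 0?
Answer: 0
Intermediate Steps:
O(u, G) = 0 (O(u, G) = -u + u = 0)
O(0, K)*(-201 - 1*(-39)) = 0*(-201 - 1*(-39)) = 0*(-201 + 39) = 0*(-162) = 0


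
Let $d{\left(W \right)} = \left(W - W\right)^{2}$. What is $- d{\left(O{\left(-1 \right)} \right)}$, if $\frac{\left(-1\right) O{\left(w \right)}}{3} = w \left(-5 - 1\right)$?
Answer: $0$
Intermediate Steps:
$O{\left(w \right)} = 18 w$ ($O{\left(w \right)} = - 3 w \left(-5 - 1\right) = - 3 w \left(-6\right) = - 3 \left(- 6 w\right) = 18 w$)
$d{\left(W \right)} = 0$ ($d{\left(W \right)} = 0^{2} = 0$)
$- d{\left(O{\left(-1 \right)} \right)} = \left(-1\right) 0 = 0$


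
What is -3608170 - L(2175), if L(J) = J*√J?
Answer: -3608170 - 10875*√87 ≈ -3.7096e+6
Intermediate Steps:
L(J) = J^(3/2)
-3608170 - L(2175) = -3608170 - 2175^(3/2) = -3608170 - 10875*√87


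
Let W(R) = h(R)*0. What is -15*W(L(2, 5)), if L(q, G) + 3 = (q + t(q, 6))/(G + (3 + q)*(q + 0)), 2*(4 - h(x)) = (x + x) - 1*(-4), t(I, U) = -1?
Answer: 0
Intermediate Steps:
h(x) = 2 - x (h(x) = 4 - ((x + x) - 1*(-4))/2 = 4 - (2*x + 4)/2 = 4 - (4 + 2*x)/2 = 4 + (-2 - x) = 2 - x)
L(q, G) = -3 + (-1 + q)/(G + q*(3 + q)) (L(q, G) = -3 + (q - 1)/(G + (3 + q)*(q + 0)) = -3 + (-1 + q)/(G + (3 + q)*q) = -3 + (-1 + q)/(G + q*(3 + q)))
W(R) = 0 (W(R) = (2 - R)*0 = 0)
-15*W(L(2, 5)) = -15*0 = 0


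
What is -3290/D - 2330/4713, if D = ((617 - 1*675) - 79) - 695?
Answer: 6783605/1960608 ≈ 3.4599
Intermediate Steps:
D = -832 (D = ((617 - 675) - 79) - 695 = (-58 - 79) - 695 = -137 - 695 = -832)
-3290/D - 2330/4713 = -3290/(-832) - 2330/4713 = -3290*(-1/832) - 2330*1/4713 = 1645/416 - 2330/4713 = 6783605/1960608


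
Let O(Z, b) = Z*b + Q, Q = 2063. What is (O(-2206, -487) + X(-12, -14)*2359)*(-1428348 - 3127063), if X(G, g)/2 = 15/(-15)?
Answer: -4881883640137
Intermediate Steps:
X(G, g) = -2 (X(G, g) = 2*(15/(-15)) = 2*(15*(-1/15)) = 2*(-1) = -2)
O(Z, b) = 2063 + Z*b (O(Z, b) = Z*b + 2063 = 2063 + Z*b)
(O(-2206, -487) + X(-12, -14)*2359)*(-1428348 - 3127063) = ((2063 - 2206*(-487)) - 2*2359)*(-1428348 - 3127063) = ((2063 + 1074322) - 4718)*(-4555411) = (1076385 - 4718)*(-4555411) = 1071667*(-4555411) = -4881883640137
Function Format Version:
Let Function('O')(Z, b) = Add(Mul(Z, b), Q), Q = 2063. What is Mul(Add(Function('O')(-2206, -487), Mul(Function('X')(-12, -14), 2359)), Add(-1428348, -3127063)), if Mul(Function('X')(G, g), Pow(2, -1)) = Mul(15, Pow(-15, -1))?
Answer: -4881883640137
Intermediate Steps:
Function('X')(G, g) = -2 (Function('X')(G, g) = Mul(2, Mul(15, Pow(-15, -1))) = Mul(2, Mul(15, Rational(-1, 15))) = Mul(2, -1) = -2)
Function('O')(Z, b) = Add(2063, Mul(Z, b)) (Function('O')(Z, b) = Add(Mul(Z, b), 2063) = Add(2063, Mul(Z, b)))
Mul(Add(Function('O')(-2206, -487), Mul(Function('X')(-12, -14), 2359)), Add(-1428348, -3127063)) = Mul(Add(Add(2063, Mul(-2206, -487)), Mul(-2, 2359)), Add(-1428348, -3127063)) = Mul(Add(Add(2063, 1074322), -4718), -4555411) = Mul(Add(1076385, -4718), -4555411) = Mul(1071667, -4555411) = -4881883640137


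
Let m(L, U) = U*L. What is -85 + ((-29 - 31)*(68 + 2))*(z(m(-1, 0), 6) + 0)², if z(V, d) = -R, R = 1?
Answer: -4285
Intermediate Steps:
m(L, U) = L*U
z(V, d) = -1 (z(V, d) = -1*1 = -1)
-85 + ((-29 - 31)*(68 + 2))*(z(m(-1, 0), 6) + 0)² = -85 + ((-29 - 31)*(68 + 2))*(-1 + 0)² = -85 - 60*70*(-1)² = -85 - 4200*1 = -85 - 4200 = -4285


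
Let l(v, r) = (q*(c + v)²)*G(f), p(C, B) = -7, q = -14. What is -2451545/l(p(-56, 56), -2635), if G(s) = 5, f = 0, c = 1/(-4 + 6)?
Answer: 980618/1183 ≈ 828.92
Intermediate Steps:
c = ½ (c = 1/2 = ½ ≈ 0.50000)
l(v, r) = -70*(½ + v)² (l(v, r) = -14*(½ + v)²*5 = -70*(½ + v)²)
-2451545/l(p(-56, 56), -2635) = -2451545*(-2/(35*(1 + 2*(-7))²)) = -2451545*(-2/(35*(1 - 14)²)) = -2451545/((-35/2*(-13)²)) = -2451545/((-35/2*169)) = -2451545/(-5915/2) = -2451545*(-2/5915) = 980618/1183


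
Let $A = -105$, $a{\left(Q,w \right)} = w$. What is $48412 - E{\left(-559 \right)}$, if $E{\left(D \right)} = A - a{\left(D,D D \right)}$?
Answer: $360998$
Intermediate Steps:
$E{\left(D \right)} = -105 - D^{2}$ ($E{\left(D \right)} = -105 - D D = -105 - D^{2}$)
$48412 - E{\left(-559 \right)} = 48412 - \left(-105 - \left(-559\right)^{2}\right) = 48412 - \left(-105 - 312481\right) = 48412 - -312586 = 48412 + 312586 = 360998$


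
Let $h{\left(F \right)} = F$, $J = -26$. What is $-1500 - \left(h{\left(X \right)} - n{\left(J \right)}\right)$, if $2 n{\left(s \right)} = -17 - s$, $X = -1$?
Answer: $- \frac{2989}{2} \approx -1494.5$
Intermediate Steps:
$n{\left(s \right)} = - \frac{17}{2} - \frac{s}{2}$ ($n{\left(s \right)} = \frac{-17 - s}{2} = - \frac{17}{2} - \frac{s}{2}$)
$-1500 - \left(h{\left(X \right)} - n{\left(J \right)}\right) = -1500 - \left(-1 - \left(- \frac{17}{2} - -13\right)\right) = -1500 - \left(-1 - \left(- \frac{17}{2} + 13\right)\right) = -1500 - \left(-1 - \frac{9}{2}\right) = -1500 - - \frac{11}{2} = -1500 + \frac{11}{2} = - \frac{2989}{2}$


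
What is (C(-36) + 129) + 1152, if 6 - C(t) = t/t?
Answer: 1286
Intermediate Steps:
C(t) = 5 (C(t) = 6 - t/t = 6 - 1*1 = 6 - 1 = 5)
(C(-36) + 129) + 1152 = (5 + 129) + 1152 = 134 + 1152 = 1286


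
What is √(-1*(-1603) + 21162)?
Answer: √22765 ≈ 150.88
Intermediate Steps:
√(-1*(-1603) + 21162) = √(1603 + 21162) = √22765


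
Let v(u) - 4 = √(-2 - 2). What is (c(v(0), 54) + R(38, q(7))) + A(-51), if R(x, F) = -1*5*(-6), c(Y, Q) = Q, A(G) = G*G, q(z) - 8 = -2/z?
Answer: 2685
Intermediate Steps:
q(z) = 8 - 2/z
A(G) = G²
v(u) = 4 + 2*I (v(u) = 4 + √(-2 - 2) = 4 + √(-4) = 4 + 2*I)
R(x, F) = 30 (R(x, F) = -5*(-6) = 30)
(c(v(0), 54) + R(38, q(7))) + A(-51) = (54 + 30) + (-51)² = 84 + 2601 = 2685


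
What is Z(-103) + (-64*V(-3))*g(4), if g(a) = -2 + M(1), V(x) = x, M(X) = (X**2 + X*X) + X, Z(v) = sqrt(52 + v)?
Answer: 192 + I*sqrt(51) ≈ 192.0 + 7.1414*I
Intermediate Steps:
M(X) = X + 2*X**2 (M(X) = (X**2 + X**2) + X = 2*X**2 + X = X + 2*X**2)
g(a) = 1 (g(a) = -2 + 1*(1 + 2*1) = -2 + 1*(1 + 2) = -2 + 1*3 = -2 + 3 = 1)
Z(-103) + (-64*V(-3))*g(4) = sqrt(52 - 103) - 64*(-3)*1 = sqrt(-51) + 192*1 = I*sqrt(51) + 192 = 192 + I*sqrt(51)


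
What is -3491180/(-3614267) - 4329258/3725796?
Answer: -439944974101/2244336921922 ≈ -0.19602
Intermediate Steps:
-3491180/(-3614267) - 4329258/3725796 = -3491180*(-1/3614267) - 4329258*1/3725796 = 3491180/3614267 - 721543/620966 = -439944974101/2244336921922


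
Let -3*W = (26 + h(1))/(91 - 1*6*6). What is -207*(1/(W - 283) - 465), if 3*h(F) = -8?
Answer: 2698144398/28031 ≈ 96256.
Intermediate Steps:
h(F) = -8/3 (h(F) = (1/3)*(-8) = -8/3)
W = -14/99 (W = -(26 - 8/3)/(3*(91 - 1*6*6)) = -70/(9*(91 - 6*6)) = -70/(9*(91 - 36)) = -70/(9*55) = -1/3*14/33 = -14/99 ≈ -0.14141)
-207*(1/(W - 283) - 465) = -207*(1/(-14/99 - 283) - 465) = -207*(1/(-28031/99) - 465) = -207*(-99/28031 - 465) = -207*(-13034514/28031) = 2698144398/28031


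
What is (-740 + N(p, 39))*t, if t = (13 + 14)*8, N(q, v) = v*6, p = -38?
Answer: -109296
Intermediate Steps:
N(q, v) = 6*v
t = 216 (t = 27*8 = 216)
(-740 + N(p, 39))*t = (-740 + 6*39)*216 = (-740 + 234)*216 = -506*216 = -109296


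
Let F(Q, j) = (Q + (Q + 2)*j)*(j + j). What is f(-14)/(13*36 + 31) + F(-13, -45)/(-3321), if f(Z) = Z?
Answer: 2400014/184131 ≈ 13.034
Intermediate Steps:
F(Q, j) = 2*j*(Q + j*(2 + Q)) (F(Q, j) = (Q + (2 + Q)*j)*(2*j) = (Q + j*(2 + Q))*(2*j) = 2*j*(Q + j*(2 + Q)))
f(-14)/(13*36 + 31) + F(-13, -45)/(-3321) = -14/(13*36 + 31) + (2*(-45)*(-13 + 2*(-45) - 13*(-45)))/(-3321) = -14/(468 + 31) + (2*(-45)*(-13 - 90 + 585))*(-1/3321) = -14/499 + (2*(-45)*482)*(-1/3321) = -14*1/499 - 43380*(-1/3321) = -14/499 + 4820/369 = 2400014/184131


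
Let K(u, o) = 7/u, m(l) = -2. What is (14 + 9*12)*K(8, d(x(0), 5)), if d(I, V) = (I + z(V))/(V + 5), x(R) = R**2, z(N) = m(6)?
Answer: 427/4 ≈ 106.75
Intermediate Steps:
z(N) = -2
d(I, V) = (-2 + I)/(5 + V) (d(I, V) = (I - 2)/(V + 5) = (-2 + I)/(5 + V))
(14 + 9*12)*K(8, d(x(0), 5)) = (14 + 9*12)*(7/8) = (14 + 108)*(7*(1/8)) = 122*(7/8) = 427/4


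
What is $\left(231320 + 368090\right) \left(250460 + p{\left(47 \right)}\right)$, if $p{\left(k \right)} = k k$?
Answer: $151452325290$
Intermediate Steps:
$p{\left(k \right)} = k^{2}$
$\left(231320 + 368090\right) \left(250460 + p{\left(47 \right)}\right) = \left(231320 + 368090\right) \left(250460 + 47^{2}\right) = 599410 \left(250460 + 2209\right) = 599410 \cdot 252669 = 151452325290$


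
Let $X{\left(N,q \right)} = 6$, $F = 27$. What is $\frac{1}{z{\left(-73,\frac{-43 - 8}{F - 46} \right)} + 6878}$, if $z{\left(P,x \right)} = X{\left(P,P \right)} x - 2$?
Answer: $\frac{19}{130950} \approx 0.00014509$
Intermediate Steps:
$z{\left(P,x \right)} = -2 + 6 x$ ($z{\left(P,x \right)} = 6 x - 2 = -2 + 6 x$)
$\frac{1}{z{\left(-73,\frac{-43 - 8}{F - 46} \right)} + 6878} = \frac{1}{\left(-2 + 6 \frac{-43 - 8}{27 - 46}\right) + 6878} = \frac{1}{\left(-2 + 6 \left(- \frac{51}{-19}\right)\right) + 6878} = \frac{1}{\left(-2 + 6 \left(\left(-51\right) \left(- \frac{1}{19}\right)\right)\right) + 6878} = \frac{1}{\left(-2 + 6 \cdot \frac{51}{19}\right) + 6878} = \frac{1}{\left(-2 + \frac{306}{19}\right) + 6878} = \frac{1}{\frac{268}{19} + 6878} = \frac{1}{\frac{130950}{19}} = \frac{19}{130950}$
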